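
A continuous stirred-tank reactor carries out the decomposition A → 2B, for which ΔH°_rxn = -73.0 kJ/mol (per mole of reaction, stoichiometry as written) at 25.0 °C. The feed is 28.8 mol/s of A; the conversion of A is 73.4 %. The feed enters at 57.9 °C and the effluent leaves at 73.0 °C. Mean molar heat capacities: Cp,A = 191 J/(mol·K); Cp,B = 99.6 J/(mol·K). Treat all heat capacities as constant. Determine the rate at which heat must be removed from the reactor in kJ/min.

Extent of reaction ξ = 0.734 × 28.8 = 21.139 mol/s
Reaction term: ξ·ΔH°_rxn = 21.139 × -73.0 = -1543.2 kJ/s
Sensible, feed 57.9→25 °C: -180.98 kJ/s
Outlet flows (mol/s): A 7.6608, B 42.278
Sensible, products 25→73.0 °C: 272.36 kJ/s
Q = ΔH = -1451.8 kJ/s = -1451.8 kW
Heat removed = 87107 kJ/min

Q_out = 87100 kJ/min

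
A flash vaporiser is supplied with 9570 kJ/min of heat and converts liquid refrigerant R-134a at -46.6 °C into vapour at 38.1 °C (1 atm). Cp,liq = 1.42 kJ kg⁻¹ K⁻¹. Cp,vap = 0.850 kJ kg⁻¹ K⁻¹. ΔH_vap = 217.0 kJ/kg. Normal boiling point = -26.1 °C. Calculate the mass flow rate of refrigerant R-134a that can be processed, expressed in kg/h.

ṁ = 1910 kg/h

Δh = 1.42×(-26.1−-46.6) + 217.0 + 0.850×(38.1−-26.1) = 300.68 kJ/kg
Q = 9570 kJ/min = 159.5 kJ/s = 574200 kJ/h
ṁ = Q/Δh = 574200 / 300.68 = 1909.7 kg/h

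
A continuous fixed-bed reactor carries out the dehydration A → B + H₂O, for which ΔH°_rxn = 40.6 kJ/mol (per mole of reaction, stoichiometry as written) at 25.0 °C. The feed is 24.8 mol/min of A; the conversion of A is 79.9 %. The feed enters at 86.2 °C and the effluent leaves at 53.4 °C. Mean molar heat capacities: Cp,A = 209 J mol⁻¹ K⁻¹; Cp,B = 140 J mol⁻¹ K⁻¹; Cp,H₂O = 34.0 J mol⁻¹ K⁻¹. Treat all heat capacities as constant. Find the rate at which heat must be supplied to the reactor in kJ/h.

Extent of reaction ξ = 0.799 × 24.8 = 19.815 mol/min
Reaction term: ξ·ΔH°_rxn = 19.815 × 40.6 = 804.5 kJ/min
Sensible, feed 86.2→25 °C: -317.21 kJ/min
Outlet flows (mol/min): A 4.9848, B 19.815, H₂O 19.815
Sensible, products 25→53.4 °C: 127.51 kJ/min
Q = ΔH = 614.79 kJ/min = 10.247 kW
Heat supplied = 36888 kJ/h

Q_in = 36900 kJ/h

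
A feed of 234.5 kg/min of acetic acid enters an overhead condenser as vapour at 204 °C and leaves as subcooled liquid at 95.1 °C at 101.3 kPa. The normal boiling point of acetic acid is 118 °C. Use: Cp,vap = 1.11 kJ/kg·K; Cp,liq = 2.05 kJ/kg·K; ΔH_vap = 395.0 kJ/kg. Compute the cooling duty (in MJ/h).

vapour 204→118 °C: -95.46 kJ/kg
condensation at 118 °C: -395 kJ/kg
liquid 118→95.1 °C: -46.945 kJ/kg
Δh = -95.46 + -395 + -46.945 = -537.4 kJ/kg
Q = ṁ·Δh = 234.5 kg/min × -537.4 kJ/kg = -126020 kJ/min
|Q| = 2100.4 kW = 7561.3 MJ/h

Q_c = 7560 MJ/h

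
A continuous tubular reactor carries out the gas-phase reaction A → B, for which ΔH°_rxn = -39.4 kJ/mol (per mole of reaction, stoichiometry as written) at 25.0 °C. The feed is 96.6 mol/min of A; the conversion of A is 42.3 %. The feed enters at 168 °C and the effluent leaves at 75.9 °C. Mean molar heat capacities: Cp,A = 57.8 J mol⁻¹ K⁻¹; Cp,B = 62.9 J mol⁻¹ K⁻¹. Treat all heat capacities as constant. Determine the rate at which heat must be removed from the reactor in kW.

Q_out = 35.2 kW

Extent of reaction ξ = 0.423 × 96.6 = 40.862 mol/min
Reaction term: ξ·ΔH°_rxn = 40.862 × -39.4 = -1610 kJ/min
Sensible, feed 168→25 °C: -798.44 kJ/min
Outlet flows (mol/min): A 55.738, B 40.862
Sensible, products 25→75.9 °C: 294.81 kJ/min
Q = ΔH = -2113.6 kJ/min = -35.226 kW
Heat removed = 35.226 kW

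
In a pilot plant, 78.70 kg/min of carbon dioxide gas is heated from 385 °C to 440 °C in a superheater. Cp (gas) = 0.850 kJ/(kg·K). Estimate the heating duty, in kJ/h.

Q = 221000 kJ/h

Q = ṁ·Cp·ΔT = 78.70 × 0.850 × (440 − 385) = 3679.2 kJ/min
Converting: 3679.2 / 60 s = 61.32 kW
Heating duty = 220750 kJ/h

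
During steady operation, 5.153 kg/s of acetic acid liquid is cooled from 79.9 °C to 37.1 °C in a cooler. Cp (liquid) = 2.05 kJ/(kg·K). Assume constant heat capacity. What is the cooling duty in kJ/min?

Q_c = 27100 kJ/min

Q = ṁ·Cp·ΔT = 5.153 × 2.05 × (37.1 − 79.9) = -452.12 kJ/s
Cooling duty = 27127 kJ/min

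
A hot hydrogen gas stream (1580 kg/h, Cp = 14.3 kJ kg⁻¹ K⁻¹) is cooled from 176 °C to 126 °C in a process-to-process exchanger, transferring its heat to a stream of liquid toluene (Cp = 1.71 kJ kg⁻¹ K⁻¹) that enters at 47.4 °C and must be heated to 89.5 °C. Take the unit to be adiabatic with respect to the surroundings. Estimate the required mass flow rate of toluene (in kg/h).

ṁ_c = 15700 kg/h

Heat released by hot stream: Q = 1580 × 14.3 × (176 − 126) = 1.1297e+06 kJ/h
Energy balance on cold side (adiabatic exchanger): Q = ṁ_c·Cp_c·(T_c,out − T_c,in)
ṁ_c = 1.1297e+06 / [1.71 × (89.5 − 47.4)] = 15692 kg/h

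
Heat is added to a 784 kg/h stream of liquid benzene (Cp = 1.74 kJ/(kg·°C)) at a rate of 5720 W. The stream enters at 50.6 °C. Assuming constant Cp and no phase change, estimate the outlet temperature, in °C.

T_out = 65.7 °C

Q = 5720 W = 20592 kJ/h
ΔT = Q/(ṁ·Cp) = 20592/(784×1.74) = 15.095 K
T_out = 50.6 + 15.095 = 65.695 °C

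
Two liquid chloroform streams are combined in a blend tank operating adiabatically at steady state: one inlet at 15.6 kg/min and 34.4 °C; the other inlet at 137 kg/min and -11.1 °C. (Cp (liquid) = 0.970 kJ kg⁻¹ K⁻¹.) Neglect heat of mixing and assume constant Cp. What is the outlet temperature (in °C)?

Energy balance with Q = 0: Σ ṁᵢCp,ᵢ(T_out − Tᵢ) = 0
Σ ṁᵢCp,ᵢTᵢ = 15.6×0.970×34.4 + 137×0.970×-11.1 = -954.54
Σ ṁᵢCp,ᵢ = 15.6×0.970 + 137×0.970 = 148.02
T_out = -954.54 / 148.02 = -6.4486 °C

T_out = -6.45 °C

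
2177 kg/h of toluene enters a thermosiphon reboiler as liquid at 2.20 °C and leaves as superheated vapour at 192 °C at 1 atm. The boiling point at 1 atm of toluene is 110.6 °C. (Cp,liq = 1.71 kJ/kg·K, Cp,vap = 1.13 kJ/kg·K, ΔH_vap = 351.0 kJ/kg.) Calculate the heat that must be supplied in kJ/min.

Q = 22800 kJ/min

liquid 2.20→110.6 °C: 185.36 kJ/kg
vaporisation at 110.6 °C: 351 kJ/kg
vapour 110.6→192 °C: 91.982 kJ/kg
Δh = 185.36 + 351 + 91.982 = 628.35 kJ/kg
Q = ṁ·Δh = 2177 kg/h × 628.35 kJ/kg = 1.3679e+06 kJ/h
|Q| = 379.97 kW = 22798 kJ/min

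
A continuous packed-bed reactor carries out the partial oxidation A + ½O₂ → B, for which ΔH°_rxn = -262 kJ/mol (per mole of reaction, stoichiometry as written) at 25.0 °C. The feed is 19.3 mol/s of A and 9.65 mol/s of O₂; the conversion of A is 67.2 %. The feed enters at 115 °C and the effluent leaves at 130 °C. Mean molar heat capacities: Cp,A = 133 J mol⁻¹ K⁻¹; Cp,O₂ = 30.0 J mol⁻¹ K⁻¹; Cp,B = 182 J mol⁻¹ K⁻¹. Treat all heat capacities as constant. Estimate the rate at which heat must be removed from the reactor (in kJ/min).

Q_out = 199000 kJ/min

Extent of reaction ξ = 0.672 × 19.3 = 12.97 mol/s
Reaction term: ξ·ΔH°_rxn = 12.97 × -262 = -3398 kJ/s
Sensible, feed 115→25 °C: -257.08 kJ/s
Outlet flows (mol/s): A 6.3304, O₂ 3.1652, B 12.97
Sensible, products 25→130 °C: 346.22 kJ/s
Q = ΔH = -3308.9 kJ/s = -3308.9 kW
Heat removed = 198530 kJ/min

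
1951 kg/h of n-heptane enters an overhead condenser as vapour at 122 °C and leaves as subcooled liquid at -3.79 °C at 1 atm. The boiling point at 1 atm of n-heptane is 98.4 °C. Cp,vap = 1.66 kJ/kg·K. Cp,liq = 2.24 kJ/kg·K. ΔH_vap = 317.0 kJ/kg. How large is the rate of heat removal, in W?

vapour 122→98.4 °C: -39.176 kJ/kg
condensation at 98.4 °C: -317 kJ/kg
liquid 98.4→-3.79 °C: -228.91 kJ/kg
Δh = -39.176 + -317 + -228.91 = -585.08 kJ/kg
Q = ṁ·Δh = 1951 kg/h × -585.08 kJ/kg = -1.1415e+06 kJ/h
|Q| = 317.08 kW = 317080 W

Q_c = 317000 W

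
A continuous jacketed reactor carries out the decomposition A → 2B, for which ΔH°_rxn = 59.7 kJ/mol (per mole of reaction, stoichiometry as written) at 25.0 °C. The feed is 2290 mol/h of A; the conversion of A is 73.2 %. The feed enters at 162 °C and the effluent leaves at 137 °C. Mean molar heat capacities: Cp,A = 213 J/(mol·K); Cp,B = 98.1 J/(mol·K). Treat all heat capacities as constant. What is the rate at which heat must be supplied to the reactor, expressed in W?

Q_in = 23500 W

Extent of reaction ξ = 0.732 × 2290 = 1676.3 mol/h
Reaction term: ξ·ΔH°_rxn = 1676.3 × 59.7 = 100070 kJ/h
Sensible, feed 162→25 °C: -66824 kJ/h
Outlet flows (mol/h): A 613.72, B 3352.6
Sensible, products 25→137 °C: 51476 kJ/h
Q = ΔH = 84726 kJ/h = 23.535 kW
Heat supplied = 23535 W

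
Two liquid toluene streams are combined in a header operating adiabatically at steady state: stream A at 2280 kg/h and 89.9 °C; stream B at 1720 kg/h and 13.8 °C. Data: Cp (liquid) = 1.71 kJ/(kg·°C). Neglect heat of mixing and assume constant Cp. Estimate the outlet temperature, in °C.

Energy balance with Q = 0: Σ ṁᵢCp,ᵢ(T_out − Tᵢ) = 0
Σ ṁᵢCp,ᵢTᵢ = 2280×1.71×89.9 + 1720×1.71×13.8 = 391090
Σ ṁᵢCp,ᵢ = 2280×1.71 + 1720×1.71 = 6840
T_out = 391090 / 6840 = 57.177 °C

T_out = 57.2 °C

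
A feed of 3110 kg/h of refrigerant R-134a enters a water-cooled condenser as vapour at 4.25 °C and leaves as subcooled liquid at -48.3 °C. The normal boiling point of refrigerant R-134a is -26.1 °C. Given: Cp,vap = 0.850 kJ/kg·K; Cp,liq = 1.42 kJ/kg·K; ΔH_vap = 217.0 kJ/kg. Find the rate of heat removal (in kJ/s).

Q_c = 237 kJ/s

vapour 4.25→-26.1 °C: -25.797 kJ/kg
condensation at -26.1 °C: -217 kJ/kg
liquid -26.1→-48.3 °C: -31.524 kJ/kg
Δh = -25.797 + -217 + -31.524 = -274.32 kJ/kg
Q = ṁ·Δh = 3110 kg/h × -274.32 kJ/kg = -853140 kJ/h
|Q| = 236.98 kW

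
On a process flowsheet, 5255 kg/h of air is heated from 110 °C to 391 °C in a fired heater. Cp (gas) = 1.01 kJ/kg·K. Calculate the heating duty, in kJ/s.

Q = 414 kJ/s

Q = ṁ·Cp·ΔT = 5255 × 1.01 × (391 − 110) = 1.4914e+06 kJ/h
Converting: 1.4914e+06 / 3600 s = 414.28 kW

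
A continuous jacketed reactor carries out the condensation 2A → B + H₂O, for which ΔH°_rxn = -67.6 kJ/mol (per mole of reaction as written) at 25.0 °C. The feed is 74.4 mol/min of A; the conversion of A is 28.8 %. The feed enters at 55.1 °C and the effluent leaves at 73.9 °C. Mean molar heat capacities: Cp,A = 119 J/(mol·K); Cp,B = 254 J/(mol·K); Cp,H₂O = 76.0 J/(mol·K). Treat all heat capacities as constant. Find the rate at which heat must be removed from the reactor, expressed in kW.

Extent of reaction ξ = 0.288 × 74.4 / 2 = 10.714 mol/min
Reaction term: ξ·ΔH°_rxn = 10.714 × -67.6 = -724.24 kJ/min
Sensible, feed 55.1→25 °C: -266.49 kJ/min
Outlet flows (mol/min): A 52.973, B 10.714, H₂O 10.714
Sensible, products 25→73.9 °C: 481.14 kJ/min
Q = ΔH = -509.59 kJ/min = -8.4932 kW
Heat removed = 8.4932 kW

Q_out = 8.49 kW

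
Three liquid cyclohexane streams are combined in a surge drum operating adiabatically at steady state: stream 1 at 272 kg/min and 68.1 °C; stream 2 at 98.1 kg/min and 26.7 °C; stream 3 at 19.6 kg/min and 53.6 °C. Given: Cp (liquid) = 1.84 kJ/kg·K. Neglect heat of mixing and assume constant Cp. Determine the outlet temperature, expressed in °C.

No heat crosses the boundary, so H_out = H_in.
Σ ṁᵢCp,ᵢTᵢ = 272×1.84×68.1 + 98.1×1.84×26.7 + 19.6×1.84×53.6 = 40835
Σ ṁᵢCp,ᵢ = 272×1.84 + 98.1×1.84 + 19.6×1.84 = 717.05
T_out = 40835 / 717.05 = 56.949 °C

T_out = 56.9 °C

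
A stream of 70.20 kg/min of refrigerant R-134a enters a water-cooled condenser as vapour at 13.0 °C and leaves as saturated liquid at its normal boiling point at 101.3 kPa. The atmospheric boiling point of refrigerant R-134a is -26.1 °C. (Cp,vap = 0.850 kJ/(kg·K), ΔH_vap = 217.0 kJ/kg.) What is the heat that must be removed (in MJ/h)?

vapour 13.0→-26.1 °C: -33.235 kJ/kg
condensation at -26.1 °C: -217 kJ/kg
Δh = -33.235 + -217 = -250.24 kJ/kg
Q = ṁ·Δh = 70.20 kg/min × -250.24 kJ/kg = -17566 kJ/min
|Q| = 292.77 kW = 1054 MJ/h

Q_c = 1050 MJ/h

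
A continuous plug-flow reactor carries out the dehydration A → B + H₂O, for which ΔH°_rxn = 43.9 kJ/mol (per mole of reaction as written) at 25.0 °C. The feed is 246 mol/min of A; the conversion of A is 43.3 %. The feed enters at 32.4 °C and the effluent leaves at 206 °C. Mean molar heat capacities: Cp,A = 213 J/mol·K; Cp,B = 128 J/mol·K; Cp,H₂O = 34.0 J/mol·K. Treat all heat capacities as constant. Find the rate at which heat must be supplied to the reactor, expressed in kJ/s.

Extent of reaction ξ = 0.433 × 246 = 106.52 mol/min
Reaction term: ξ·ΔH°_rxn = 106.52 × 43.9 = 4676.1 kJ/min
Sensible, feed 32.4→25 °C: -387.75 kJ/min
Outlet flows (mol/min): A 139.48, B 106.52, H₂O 106.52
Sensible, products 25→206 °C: 8500.8 kJ/min
Q = ΔH = 12789 kJ/min = 213.15 kW
Heat supplied = 213.15 kJ/s

Q_in = 213 kJ/s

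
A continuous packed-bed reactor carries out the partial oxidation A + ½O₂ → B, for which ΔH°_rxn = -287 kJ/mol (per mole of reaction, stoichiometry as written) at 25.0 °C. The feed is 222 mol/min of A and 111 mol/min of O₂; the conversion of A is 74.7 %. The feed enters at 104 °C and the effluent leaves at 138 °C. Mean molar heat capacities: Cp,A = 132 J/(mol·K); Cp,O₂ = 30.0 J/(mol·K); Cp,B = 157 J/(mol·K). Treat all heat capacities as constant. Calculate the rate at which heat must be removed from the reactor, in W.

Extent of reaction ξ = 0.747 × 222 = 165.83 mol/min
Reaction term: ξ·ΔH°_rxn = 165.83 × -287 = -47594 kJ/min
Sensible, feed 104→25 °C: -2578.1 kJ/min
Outlet flows (mol/min): A 56.166, O₂ 28.083, B 165.83
Sensible, products 25→138 °C: 3875 kJ/min
Q = ΔH = -46297 kJ/min = -771.62 kW
Heat removed = 771620 W

Q_out = 772000 W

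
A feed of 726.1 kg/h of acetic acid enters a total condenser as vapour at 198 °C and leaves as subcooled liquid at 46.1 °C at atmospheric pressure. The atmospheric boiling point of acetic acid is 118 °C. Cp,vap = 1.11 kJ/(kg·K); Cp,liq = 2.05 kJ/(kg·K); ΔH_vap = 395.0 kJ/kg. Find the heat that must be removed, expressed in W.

vapour 198→118 °C: -88.8 kJ/kg
condensation at 118 °C: -395 kJ/kg
liquid 118→46.1 °C: -147.4 kJ/kg
Δh = -88.8 + -395 + -147.4 = -631.2 kJ/kg
Q = ṁ·Δh = 726.1 kg/h × -631.2 kJ/kg = -458310 kJ/h
|Q| = 127.31 kW = 127310 W

Q_c = 127000 W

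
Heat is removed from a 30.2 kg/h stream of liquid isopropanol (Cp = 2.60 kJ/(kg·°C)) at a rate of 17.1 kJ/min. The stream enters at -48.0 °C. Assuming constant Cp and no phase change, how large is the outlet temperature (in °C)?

Q = 17.1 kJ/min = 1026 kJ/h
ΔT = Q/(ṁ·Cp) = 1026/(30.2×2.60) = 13.067 K
T_out = -48.0 − 13.067 = -61.067 °C

T_out = -61.1 °C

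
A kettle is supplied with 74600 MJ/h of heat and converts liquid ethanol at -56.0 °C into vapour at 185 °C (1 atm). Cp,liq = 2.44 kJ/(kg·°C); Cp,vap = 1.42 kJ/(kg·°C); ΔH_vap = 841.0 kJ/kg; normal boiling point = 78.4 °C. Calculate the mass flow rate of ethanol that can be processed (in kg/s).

Δh = 2.44×(78.4−-56.0) + 841.0 + 1.42×(185−78.4) = 1320.3 kJ/kg
Q = 74600 MJ/h = 20722 kJ/s = 20722 kJ/s
ṁ = Q/Δh = 20722 / 1320.3 = 15.695 kg/s

ṁ = 15.7 kg/s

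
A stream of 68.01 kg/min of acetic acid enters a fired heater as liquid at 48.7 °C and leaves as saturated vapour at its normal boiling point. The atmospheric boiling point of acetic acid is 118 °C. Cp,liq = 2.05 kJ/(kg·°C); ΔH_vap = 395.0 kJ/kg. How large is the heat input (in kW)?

Q = 609 kW

liquid 48.7→118 °C: 142.06 kJ/kg
vaporisation at 118 °C: 395 kJ/kg
Δh = 142.06 + 395 = 537.06 kJ/kg
Q = ṁ·Δh = 68.01 kg/min × 537.06 kJ/kg = 36526 kJ/min
|Q| = 608.76 kW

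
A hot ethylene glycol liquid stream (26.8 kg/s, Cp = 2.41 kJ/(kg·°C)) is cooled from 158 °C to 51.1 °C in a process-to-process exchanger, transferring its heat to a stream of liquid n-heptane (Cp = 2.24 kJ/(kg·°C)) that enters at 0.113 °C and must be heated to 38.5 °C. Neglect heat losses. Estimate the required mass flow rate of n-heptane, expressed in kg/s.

Heat released by hot stream: Q = 26.8 × 2.41 × (158 − 51.1) = 6904.5 kJ/s
Energy balance on cold side (adiabatic exchanger): Q = ṁ_c·Cp_c·(T_c,out − T_c,in)
ṁ_c = 6904.5 / [2.24 × (38.5 − 0.113)] = 80.297 kg/s

ṁ_c = 80.3 kg/s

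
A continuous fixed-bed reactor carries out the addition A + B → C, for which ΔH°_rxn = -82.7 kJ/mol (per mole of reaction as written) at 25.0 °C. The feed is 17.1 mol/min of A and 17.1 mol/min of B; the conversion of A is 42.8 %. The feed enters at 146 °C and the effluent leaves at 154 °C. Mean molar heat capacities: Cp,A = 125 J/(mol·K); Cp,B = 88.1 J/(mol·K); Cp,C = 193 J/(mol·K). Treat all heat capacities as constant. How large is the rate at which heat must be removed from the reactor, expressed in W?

Q_out = 9920 W

Extent of reaction ξ = 0.428 × 17.1 = 7.3188 mol/min
Reaction term: ξ·ΔH°_rxn = 7.3188 × -82.7 = -605.26 kJ/min
Sensible, feed 146→25 °C: -440.93 kJ/min
Outlet flows (mol/min): A 9.7812, B 9.7812, C 7.3188
Sensible, products 25→154 °C: 451.1 kJ/min
Q = ΔH = -595.09 kJ/min = -9.9182 kW
Heat removed = 9918.2 W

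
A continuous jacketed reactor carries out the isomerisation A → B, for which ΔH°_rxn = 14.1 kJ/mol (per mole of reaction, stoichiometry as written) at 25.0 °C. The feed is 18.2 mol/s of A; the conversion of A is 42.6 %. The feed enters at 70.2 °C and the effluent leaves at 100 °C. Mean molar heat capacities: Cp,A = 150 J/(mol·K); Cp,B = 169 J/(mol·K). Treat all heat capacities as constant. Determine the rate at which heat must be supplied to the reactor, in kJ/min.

Q_in = 12100 kJ/min

Extent of reaction ξ = 0.426 × 18.2 = 7.7532 mol/s
Reaction term: ξ·ΔH°_rxn = 7.7532 × 14.1 = 109.32 kJ/s
Sensible, feed 70.2→25 °C: -123.4 kJ/s
Outlet flows (mol/s): A 10.447, B 7.7532
Sensible, products 25→100 °C: 215.8 kJ/s
Q = ΔH = 201.72 kJ/s = 201.72 kW
Heat supplied = 12103 kJ/min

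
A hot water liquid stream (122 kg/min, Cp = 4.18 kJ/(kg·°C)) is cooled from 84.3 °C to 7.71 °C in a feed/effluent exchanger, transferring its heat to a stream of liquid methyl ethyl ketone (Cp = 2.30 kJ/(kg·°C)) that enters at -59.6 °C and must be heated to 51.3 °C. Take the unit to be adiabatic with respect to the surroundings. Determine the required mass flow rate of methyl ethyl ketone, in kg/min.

Heat released by hot stream: Q = 122 × 4.18 × (84.3 − 7.71) = 39058 kJ/min
Energy balance on cold side (adiabatic exchanger): Q = ṁ_c·Cp_c·(T_c,out − T_c,in)
ṁ_c = 39058 / [2.30 × (51.3 − -59.6)] = 153.13 kg/min

ṁ_c = 153 kg/min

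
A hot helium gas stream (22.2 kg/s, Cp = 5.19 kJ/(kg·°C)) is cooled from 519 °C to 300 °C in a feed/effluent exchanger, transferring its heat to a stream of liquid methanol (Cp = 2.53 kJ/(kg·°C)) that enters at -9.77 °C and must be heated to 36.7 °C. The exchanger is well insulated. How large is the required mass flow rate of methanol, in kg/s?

ṁ_c = 215 kg/s

Heat released by hot stream: Q = 22.2 × 5.19 × (519 − 300) = 25233 kJ/s
Energy balance on cold side (adiabatic exchanger): Q = ṁ_c·Cp_c·(T_c,out − T_c,in)
ṁ_c = 25233 / [2.53 × (36.7 − -9.77)] = 214.62 kg/s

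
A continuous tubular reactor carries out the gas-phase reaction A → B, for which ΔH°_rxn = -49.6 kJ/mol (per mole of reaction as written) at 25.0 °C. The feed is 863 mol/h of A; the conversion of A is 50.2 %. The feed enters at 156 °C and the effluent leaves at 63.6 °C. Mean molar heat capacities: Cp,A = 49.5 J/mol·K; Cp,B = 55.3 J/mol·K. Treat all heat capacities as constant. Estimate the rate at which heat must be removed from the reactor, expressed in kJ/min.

Extent of reaction ξ = 0.502 × 863 = 433.23 mol/h
Reaction term: ξ·ΔH°_rxn = 433.23 × -49.6 = -21488 kJ/h
Sensible, feed 156→25 °C: -5596.1 kJ/h
Outlet flows (mol/h): A 429.77, B 433.23
Sensible, products 25→63.6 °C: 1745.9 kJ/h
Q = ΔH = -25338 kJ/h = -7.0384 kW
Heat removed = 422.3 kJ/min

Q_out = 422 kJ/min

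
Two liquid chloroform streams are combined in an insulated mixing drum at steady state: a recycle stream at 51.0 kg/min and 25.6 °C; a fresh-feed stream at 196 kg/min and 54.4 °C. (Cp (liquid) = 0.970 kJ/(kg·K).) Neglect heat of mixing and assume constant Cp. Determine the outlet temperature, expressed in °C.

No heat crosses the boundary, so H_out = H_in.
Σ ṁᵢCp,ᵢTᵢ = 51.0×0.970×25.6 + 196×0.970×54.4 = 11609
Σ ṁᵢCp,ᵢ = 51.0×0.970 + 196×0.970 = 239.59
T_out = 11609 / 239.59 = 48.453 °C

T_out = 48.5 °C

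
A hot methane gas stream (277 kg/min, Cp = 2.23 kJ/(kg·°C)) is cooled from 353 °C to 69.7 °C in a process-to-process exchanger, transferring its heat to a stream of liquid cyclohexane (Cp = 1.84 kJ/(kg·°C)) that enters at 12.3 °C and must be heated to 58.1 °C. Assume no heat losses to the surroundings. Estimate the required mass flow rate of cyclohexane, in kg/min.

Heat released by hot stream: Q = 277 × 2.23 × (353 − 69.7) = 175000 kJ/min
Energy balance on cold side (adiabatic exchanger): Q = ṁ_c·Cp_c·(T_c,out − T_c,in)
ṁ_c = 175000 / [1.84 × (58.1 − 12.3)] = 2076.6 kg/min

ṁ_c = 2080 kg/min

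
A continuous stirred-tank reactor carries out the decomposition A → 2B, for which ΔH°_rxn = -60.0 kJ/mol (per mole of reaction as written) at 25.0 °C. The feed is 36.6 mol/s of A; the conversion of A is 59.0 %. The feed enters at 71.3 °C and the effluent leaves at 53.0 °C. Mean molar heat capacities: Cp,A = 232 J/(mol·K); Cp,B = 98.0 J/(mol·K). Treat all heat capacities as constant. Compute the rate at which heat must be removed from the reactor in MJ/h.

Extent of reaction ξ = 0.590 × 36.6 = 21.594 mol/s
Reaction term: ξ·ΔH°_rxn = 21.594 × -60.0 = -1295.6 kJ/s
Sensible, feed 71.3→25 °C: -393.14 kJ/s
Outlet flows (mol/s): A 15.006, B 43.188
Sensible, products 25→53.0 °C: 215.99 kJ/s
Q = ΔH = -1472.8 kJ/s = -1472.8 kW
Heat removed = 5302.1 MJ/h

Q_out = 5300 MJ/h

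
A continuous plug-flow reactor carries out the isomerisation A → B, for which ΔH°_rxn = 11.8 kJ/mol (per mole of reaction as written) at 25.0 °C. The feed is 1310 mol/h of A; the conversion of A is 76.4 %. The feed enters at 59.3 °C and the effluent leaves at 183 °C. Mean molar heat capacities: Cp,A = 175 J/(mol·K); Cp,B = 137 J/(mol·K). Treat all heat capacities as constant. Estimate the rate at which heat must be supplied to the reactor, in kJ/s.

Extent of reaction ξ = 0.764 × 1310 = 1000.8 mol/h
Reaction term: ξ·ΔH°_rxn = 1000.8 × 11.8 = 11810 kJ/h
Sensible, feed 59.3→25 °C: -7863.3 kJ/h
Outlet flows (mol/h): A 309.16, B 1000.8
Sensible, products 25→183 °C: 30212 kJ/h
Q = ΔH = 34159 kJ/h = 9.4886 kW
Heat supplied = 9.4886 kJ/s

Q_in = 9.49 kJ/s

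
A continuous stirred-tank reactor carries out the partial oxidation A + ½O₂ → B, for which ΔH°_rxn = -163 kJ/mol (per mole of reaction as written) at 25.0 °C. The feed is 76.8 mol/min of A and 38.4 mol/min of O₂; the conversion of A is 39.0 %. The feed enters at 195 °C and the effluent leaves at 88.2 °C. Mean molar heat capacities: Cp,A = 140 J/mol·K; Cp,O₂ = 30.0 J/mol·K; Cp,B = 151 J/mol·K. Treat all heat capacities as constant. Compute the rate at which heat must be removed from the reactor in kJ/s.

Extent of reaction ξ = 0.390 × 76.8 = 29.952 mol/min
Reaction term: ξ·ΔH°_rxn = 29.952 × -163 = -4882.2 kJ/min
Sensible, feed 195→25 °C: -2023.7 kJ/min
Outlet flows (mol/min): A 46.848, O₂ 23.424, B 29.952
Sensible, products 25→88.2 °C: 744.76 kJ/min
Q = ΔH = -6161.1 kJ/min = -102.68 kW
Heat removed = 102.68 kJ/s

Q_out = 103 kJ/s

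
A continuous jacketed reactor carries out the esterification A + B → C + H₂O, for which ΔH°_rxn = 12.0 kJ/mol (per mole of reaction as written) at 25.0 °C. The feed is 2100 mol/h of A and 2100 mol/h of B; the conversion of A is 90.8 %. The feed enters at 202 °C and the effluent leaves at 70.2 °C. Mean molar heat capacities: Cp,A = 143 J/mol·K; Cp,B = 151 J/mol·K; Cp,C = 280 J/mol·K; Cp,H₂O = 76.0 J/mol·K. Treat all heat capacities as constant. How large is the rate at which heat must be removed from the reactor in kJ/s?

Q_out = 14.8 kJ/s

Extent of reaction ξ = 0.908 × 2100 = 1906.8 mol/h
Reaction term: ξ·ΔH°_rxn = 1906.8 × 12.0 = 22882 kJ/h
Sensible, feed 202→25 °C: -109280 kJ/h
Outlet flows (mol/h): A 193.2, B 193.2, C 1906.8, H₂O 1906.8
Sensible, products 25→70.2 °C: 33250 kJ/h
Q = ΔH = -53148 kJ/h = -14.763 kW
Heat removed = 14.763 kJ/s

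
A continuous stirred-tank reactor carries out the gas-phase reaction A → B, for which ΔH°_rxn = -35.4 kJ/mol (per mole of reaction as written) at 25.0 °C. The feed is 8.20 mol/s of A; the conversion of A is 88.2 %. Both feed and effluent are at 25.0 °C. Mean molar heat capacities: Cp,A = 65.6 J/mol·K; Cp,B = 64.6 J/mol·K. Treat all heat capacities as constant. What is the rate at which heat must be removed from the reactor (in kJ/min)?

Q_out = 15400 kJ/min

Extent of reaction ξ = 0.882 × 8.20 = 7.2324 mol/s
Reaction term: ξ·ΔH°_rxn = 7.2324 × -35.4 = -256.03 kJ/s
Q = ΔH = -256.03 kJ/s = -256.03 kW
Heat removed = 15362 kJ/min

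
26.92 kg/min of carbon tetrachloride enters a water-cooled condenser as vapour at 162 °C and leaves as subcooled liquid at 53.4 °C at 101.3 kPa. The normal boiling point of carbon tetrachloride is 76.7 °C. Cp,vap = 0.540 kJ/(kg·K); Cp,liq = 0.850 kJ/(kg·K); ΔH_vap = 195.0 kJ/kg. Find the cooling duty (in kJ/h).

vapour 162→76.7 °C: -46.062 kJ/kg
condensation at 76.7 °C: -195 kJ/kg
liquid 76.7→53.4 °C: -19.805 kJ/kg
Δh = -46.062 + -195 + -19.805 = -260.87 kJ/kg
Q = ṁ·Δh = 26.92 kg/min × -260.87 kJ/kg = -7022.5 kJ/min
|Q| = 117.04 kW = 421350 kJ/h

Q_c = 421000 kJ/h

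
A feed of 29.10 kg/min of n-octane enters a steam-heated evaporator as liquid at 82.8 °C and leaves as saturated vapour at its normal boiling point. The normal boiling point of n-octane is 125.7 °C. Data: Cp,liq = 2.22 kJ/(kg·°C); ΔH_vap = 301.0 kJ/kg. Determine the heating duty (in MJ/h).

Q = 692 MJ/h

liquid 82.8→125.7 °C: 95.238 kJ/kg
vaporisation at 125.7 °C: 301 kJ/kg
Δh = 95.238 + 301 = 396.24 kJ/kg
Q = ṁ·Δh = 29.10 kg/min × 396.24 kJ/kg = 11531 kJ/min
|Q| = 192.18 kW = 691.83 MJ/h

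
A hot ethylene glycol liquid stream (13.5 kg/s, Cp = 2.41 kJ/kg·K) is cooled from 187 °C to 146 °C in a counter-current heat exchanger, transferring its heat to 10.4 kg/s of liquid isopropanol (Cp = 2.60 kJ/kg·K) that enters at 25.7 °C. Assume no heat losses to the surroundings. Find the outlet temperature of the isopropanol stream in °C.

Heat released by hot stream: Q = 13.5 × 2.41 × (187 − 146) = 1333.9 kJ/s
Energy balance on cold side (adiabatic exchanger): Q = ṁ_c·Cp_c·(T_c,out − T_c,in)
T_c,out = 25.7 + 1333.9/(10.4 × 2.60) = 75.032 °C

T_c,out = 75.0 °C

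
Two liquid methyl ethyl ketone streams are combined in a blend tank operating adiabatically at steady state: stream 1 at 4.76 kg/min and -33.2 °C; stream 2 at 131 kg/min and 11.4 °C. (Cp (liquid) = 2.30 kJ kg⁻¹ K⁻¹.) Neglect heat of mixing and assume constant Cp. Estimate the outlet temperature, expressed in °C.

T_out = 9.84 °C

Energy balance with Q = 0: Σ ṁᵢCp,ᵢ(T_out − Tᵢ) = 0
Σ ṁᵢCp,ᵢTᵢ = 4.76×2.30×-33.2 + 131×2.30×11.4 = 3071.3
Σ ṁᵢCp,ᵢ = 4.76×2.30 + 131×2.30 = 312.25
T_out = 3071.3 / 312.25 = 9.8362 °C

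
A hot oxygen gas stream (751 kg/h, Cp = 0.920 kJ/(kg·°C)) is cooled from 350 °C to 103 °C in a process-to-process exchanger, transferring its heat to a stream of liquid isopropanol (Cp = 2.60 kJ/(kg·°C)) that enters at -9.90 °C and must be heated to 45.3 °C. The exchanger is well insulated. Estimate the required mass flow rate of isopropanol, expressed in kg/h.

ṁ_c = 1190 kg/h

Heat released by hot stream: Q = 751 × 0.920 × (350 − 103) = 170660 kJ/h
Energy balance on cold side (adiabatic exchanger): Q = ṁ_c·Cp_c·(T_c,out − T_c,in)
ṁ_c = 170660 / [2.60 × (45.3 − -9.90)] = 1189.1 kg/h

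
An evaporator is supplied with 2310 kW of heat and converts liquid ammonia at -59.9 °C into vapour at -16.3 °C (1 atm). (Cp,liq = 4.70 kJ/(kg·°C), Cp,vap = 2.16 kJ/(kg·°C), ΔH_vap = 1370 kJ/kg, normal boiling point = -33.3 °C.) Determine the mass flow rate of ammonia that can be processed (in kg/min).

ṁ = 90.5 kg/min

Δh = 4.70×(-33.3−-59.9) + 1370 + 2.16×(-16.3−-33.3) = 1531.7 kJ/kg
Q = 2310 kW = 2310 kJ/s = 138600 kJ/min
ṁ = Q/Δh = 138600 / 1531.7 = 90.485 kg/min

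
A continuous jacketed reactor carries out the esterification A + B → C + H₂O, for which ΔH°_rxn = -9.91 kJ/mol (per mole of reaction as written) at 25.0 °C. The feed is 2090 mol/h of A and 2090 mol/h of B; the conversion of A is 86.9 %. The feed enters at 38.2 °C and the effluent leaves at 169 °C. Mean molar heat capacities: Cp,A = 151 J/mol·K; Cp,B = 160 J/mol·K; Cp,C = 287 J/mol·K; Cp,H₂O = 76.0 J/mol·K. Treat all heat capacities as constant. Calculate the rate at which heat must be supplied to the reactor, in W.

Extent of reaction ξ = 0.869 × 2090 = 1816.2 mol/h
Reaction term: ξ·ΔH°_rxn = 1816.2 × -9.91 = -17999 kJ/h
Sensible, feed 38.2→25 °C: -8579.9 kJ/h
Outlet flows (mol/h): A 273.79, B 273.79, C 1816.2, H₂O 1816.2
Sensible, products 25→169 °C: 107200 kJ/h
Q = ΔH = 80620 kJ/h = 22.394 kW
Heat supplied = 22394 W

Q_in = 22400 W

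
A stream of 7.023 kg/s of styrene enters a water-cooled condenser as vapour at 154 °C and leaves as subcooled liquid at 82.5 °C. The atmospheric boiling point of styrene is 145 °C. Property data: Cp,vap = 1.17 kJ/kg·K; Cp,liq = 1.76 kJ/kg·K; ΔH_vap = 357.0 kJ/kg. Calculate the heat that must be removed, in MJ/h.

vapour 154→145 °C: -10.53 kJ/kg
condensation at 145 °C: -357 kJ/kg
liquid 145→82.5 °C: -110 kJ/kg
Δh = -10.53 + -357 + -110 = -477.53 kJ/kg
Q = ṁ·Δh = 7.023 kg/s × -477.53 kJ/kg = -3353.7 kJ/s
|Q| = 3353.7 kW = 12073 MJ/h

Q_c = 12100 MJ/h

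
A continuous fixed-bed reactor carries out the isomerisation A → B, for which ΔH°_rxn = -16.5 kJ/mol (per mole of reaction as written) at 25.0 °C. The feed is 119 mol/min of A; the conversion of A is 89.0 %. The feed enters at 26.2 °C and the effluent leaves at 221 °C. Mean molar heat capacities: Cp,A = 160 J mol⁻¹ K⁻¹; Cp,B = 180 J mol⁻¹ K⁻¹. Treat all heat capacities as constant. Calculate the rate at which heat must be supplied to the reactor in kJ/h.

Extent of reaction ξ = 0.890 × 119 = 105.91 mol/min
Reaction term: ξ·ΔH°_rxn = 105.91 × -16.5 = -1747.5 kJ/min
Sensible, feed 26.2→25 °C: -22.848 kJ/min
Outlet flows (mol/min): A 13.09, B 105.91
Sensible, products 25→221 °C: 4147 kJ/min
Q = ΔH = 2376.6 kJ/min = 39.611 kW
Heat supplied = 142600 kJ/h

Q_in = 143000 kJ/h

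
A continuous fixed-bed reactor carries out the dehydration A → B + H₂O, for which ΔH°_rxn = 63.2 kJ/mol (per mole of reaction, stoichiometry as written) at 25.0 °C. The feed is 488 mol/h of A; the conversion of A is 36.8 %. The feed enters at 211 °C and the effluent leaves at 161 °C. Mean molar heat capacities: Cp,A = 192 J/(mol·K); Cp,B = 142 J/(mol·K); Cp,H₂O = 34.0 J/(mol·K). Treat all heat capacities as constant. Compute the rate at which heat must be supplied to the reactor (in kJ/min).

Extent of reaction ξ = 0.368 × 488 = 179.58 mol/h
Reaction term: ξ·ΔH°_rxn = 179.58 × 63.2 = 11350 kJ/h
Sensible, feed 211→25 °C: -17427 kJ/h
Outlet flows (mol/h): A 308.42, B 179.58, H₂O 179.58
Sensible, products 25→161 °C: 12352 kJ/h
Q = ΔH = 6274.1 kJ/h = 1.7428 kW
Heat supplied = 104.57 kJ/min

Q_in = 105 kJ/min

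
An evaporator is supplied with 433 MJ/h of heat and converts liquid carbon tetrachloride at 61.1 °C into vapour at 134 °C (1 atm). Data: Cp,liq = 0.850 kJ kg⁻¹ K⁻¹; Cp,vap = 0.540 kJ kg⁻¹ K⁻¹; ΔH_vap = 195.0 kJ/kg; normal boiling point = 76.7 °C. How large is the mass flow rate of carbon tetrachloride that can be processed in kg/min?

ṁ = 30.2 kg/min

Δh = 0.850×(76.7−61.1) + 195.0 + 0.540×(134−76.7) = 239.2 kJ/kg
Q = 433 MJ/h = 120.28 kJ/s = 7216.7 kJ/min
ṁ = Q/Δh = 7216.7 / 239.2 = 30.17 kg/min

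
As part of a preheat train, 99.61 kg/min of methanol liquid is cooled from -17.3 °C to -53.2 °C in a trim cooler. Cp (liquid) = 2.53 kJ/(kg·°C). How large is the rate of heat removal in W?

Q_c = 151000 W

Q = ṁ·Cp·ΔT = 99.61 × 2.53 × (-53.2 − -17.3) = -9047.3 kJ/min
Converting: 9047.3 / 60 s = 150.79 kW
Cooling duty = 150790 W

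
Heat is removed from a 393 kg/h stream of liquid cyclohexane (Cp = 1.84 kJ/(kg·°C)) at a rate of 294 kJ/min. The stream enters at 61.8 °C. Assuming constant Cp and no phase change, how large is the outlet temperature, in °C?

T_out = 37.4 °C

Q = 294 kJ/min = 17640 kJ/h
ΔT = Q/(ṁ·Cp) = 17640/(393×1.84) = 24.394 K
T_out = 61.8 − 24.394 = 37.406 °C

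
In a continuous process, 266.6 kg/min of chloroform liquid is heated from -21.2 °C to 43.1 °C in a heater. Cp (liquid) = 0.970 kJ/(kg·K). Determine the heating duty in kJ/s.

Q = ṁ·Cp·ΔT = 266.6 × 0.970 × (43.1 − -21.2) = 16628 kJ/min
Converting: 16628 / 60 s = 277.14 kW

Q = 277 kJ/s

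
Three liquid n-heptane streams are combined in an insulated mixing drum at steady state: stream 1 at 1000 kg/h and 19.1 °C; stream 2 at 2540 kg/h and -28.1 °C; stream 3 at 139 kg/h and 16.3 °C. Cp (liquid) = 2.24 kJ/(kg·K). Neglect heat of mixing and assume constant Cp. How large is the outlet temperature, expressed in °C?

Adiabatic, steady state ⇒ Σ ṁᵢCp,ᵢ(T_out − Tᵢ) = 0
Σ ṁᵢCp,ᵢTᵢ = 1000×2.24×19.1 + 2540×2.24×-28.1 + 139×2.24×16.3 = -112020
Σ ṁᵢCp,ᵢ = 1000×2.24 + 2540×2.24 + 139×2.24 = 8241
T_out = -112020 / 8241 = -13.593 °C

T_out = -13.6 °C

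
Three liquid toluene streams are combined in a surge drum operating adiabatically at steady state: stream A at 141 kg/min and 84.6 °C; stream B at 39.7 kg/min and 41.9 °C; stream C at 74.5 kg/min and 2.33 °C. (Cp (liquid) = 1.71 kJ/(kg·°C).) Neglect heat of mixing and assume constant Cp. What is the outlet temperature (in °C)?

T_out = 53.9 °C

No heat crosses the boundary, so H_out = H_in.
T_out = Σ ṁᵢCp,ᵢTᵢ / Σ ṁᵢCp,ᵢ
      = 23539 / 436.39 = 53.94 °C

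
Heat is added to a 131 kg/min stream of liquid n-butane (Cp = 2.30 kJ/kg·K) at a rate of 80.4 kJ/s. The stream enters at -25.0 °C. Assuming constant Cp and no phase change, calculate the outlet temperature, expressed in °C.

Q = 80.4 kJ/s = 4824 kJ/min
ΔT = Q/(ṁ·Cp) = 4824/(131×2.30) = 16.011 K
T_out = -25.0 + 16.011 = -8.9894 °C

T_out = -8.99 °C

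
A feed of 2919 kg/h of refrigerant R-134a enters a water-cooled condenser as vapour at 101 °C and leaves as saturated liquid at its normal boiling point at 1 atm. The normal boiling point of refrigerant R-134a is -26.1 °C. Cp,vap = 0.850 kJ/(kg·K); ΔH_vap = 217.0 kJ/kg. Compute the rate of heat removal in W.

vapour 101→-26.1 °C: -108.03 kJ/kg
condensation at -26.1 °C: -217 kJ/kg
Δh = -108.03 + -217 = -325.03 kJ/kg
Q = ṁ·Δh = 2919 kg/h × -325.03 kJ/kg = -948780 kJ/h
|Q| = 263.55 kW = 263550 W

Q_c = 264000 W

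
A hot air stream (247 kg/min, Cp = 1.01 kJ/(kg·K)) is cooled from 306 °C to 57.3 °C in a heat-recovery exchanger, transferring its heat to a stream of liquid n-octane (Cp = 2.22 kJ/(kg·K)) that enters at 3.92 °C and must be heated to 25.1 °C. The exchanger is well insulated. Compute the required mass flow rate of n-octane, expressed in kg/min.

ṁ_c = 1320 kg/min

Heat released by hot stream: Q = 247 × 1.01 × (306 − 57.3) = 62043 kJ/min
Energy balance on cold side (adiabatic exchanger): Q = ṁ_c·Cp_c·(T_c,out − T_c,in)
ṁ_c = 62043 / [2.22 × (25.1 − 3.92)] = 1319.5 kg/min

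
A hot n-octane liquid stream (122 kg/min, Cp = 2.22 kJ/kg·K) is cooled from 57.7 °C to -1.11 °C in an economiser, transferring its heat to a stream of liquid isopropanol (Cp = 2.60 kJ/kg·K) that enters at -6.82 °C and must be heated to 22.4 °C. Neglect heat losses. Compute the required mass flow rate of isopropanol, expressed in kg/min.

ṁ_c = 210 kg/min

Heat released by hot stream: Q = 122 × 2.22 × (57.7 − -1.11) = 15928 kJ/min
Energy balance on cold side (adiabatic exchanger): Q = ṁ_c·Cp_c·(T_c,out − T_c,in)
ṁ_c = 15928 / [2.60 × (22.4 − -6.82)] = 209.66 kg/min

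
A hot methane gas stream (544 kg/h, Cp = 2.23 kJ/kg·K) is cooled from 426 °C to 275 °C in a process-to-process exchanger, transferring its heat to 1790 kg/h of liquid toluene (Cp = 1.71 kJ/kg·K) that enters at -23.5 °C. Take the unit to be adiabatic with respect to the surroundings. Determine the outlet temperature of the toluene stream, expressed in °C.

Heat released by hot stream: Q = 544 × 2.23 × (426 − 275) = 183180 kJ/h
Energy balance on cold side (adiabatic exchanger): Q = ṁ_c·Cp_c·(T_c,out − T_c,in)
T_c,out = -23.5 + 183180/(1790 × 1.71) = 36.346 °C

T_c,out = 36.3 °C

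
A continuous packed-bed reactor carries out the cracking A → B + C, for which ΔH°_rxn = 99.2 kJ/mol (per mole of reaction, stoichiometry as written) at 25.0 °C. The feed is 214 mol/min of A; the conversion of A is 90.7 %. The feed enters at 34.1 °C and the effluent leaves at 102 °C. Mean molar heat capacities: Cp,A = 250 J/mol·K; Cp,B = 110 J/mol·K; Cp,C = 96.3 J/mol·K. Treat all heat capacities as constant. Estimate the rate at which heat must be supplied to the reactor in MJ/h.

Extent of reaction ξ = 0.907 × 214 = 194.1 mol/min
Reaction term: ξ·ΔH°_rxn = 194.1 × 99.2 = 19255 kJ/min
Sensible, feed 34.1→25 °C: -486.85 kJ/min
Outlet flows (mol/min): A 19.902, B 194.1, C 194.1
Sensible, products 25→102 °C: 3466.4 kJ/min
Q = ΔH = 22234 kJ/min = 370.57 kW
Heat supplied = 1334 MJ/h

Q_in = 1330 MJ/h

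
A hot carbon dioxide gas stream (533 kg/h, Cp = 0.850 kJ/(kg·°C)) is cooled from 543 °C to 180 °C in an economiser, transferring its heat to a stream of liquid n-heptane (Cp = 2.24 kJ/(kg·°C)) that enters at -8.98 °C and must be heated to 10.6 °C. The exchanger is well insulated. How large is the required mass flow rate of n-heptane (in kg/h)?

ṁ_c = 3750 kg/h

Heat released by hot stream: Q = 533 × 0.850 × (543 − 180) = 164460 kJ/h
Energy balance on cold side (adiabatic exchanger): Q = ṁ_c·Cp_c·(T_c,out − T_c,in)
ṁ_c = 164460 / [2.24 × (10.6 − -8.98)] = 3749.7 kg/h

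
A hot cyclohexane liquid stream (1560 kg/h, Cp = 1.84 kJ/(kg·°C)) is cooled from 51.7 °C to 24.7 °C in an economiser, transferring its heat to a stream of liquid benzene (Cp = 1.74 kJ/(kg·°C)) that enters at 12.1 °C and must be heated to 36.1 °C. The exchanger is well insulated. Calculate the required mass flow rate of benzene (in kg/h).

Heat released by hot stream: Q = 1560 × 1.84 × (51.7 − 24.7) = 77501 kJ/h
Energy balance on cold side (adiabatic exchanger): Q = ṁ_c·Cp_c·(T_c,out − T_c,in)
ṁ_c = 77501 / [1.74 × (36.1 − 12.1)] = 1855.9 kg/h

ṁ_c = 1860 kg/h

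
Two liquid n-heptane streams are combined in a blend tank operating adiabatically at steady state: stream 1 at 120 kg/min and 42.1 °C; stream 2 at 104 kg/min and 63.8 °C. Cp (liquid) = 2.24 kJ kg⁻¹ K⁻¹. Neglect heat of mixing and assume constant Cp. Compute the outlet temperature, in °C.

Energy balance with Q = 0: Σ ṁᵢCp,ᵢ(T_out − Tᵢ) = 0
Σ ṁᵢCp,ᵢTᵢ = 120×2.24×42.1 + 104×2.24×63.8 = 26179
Σ ṁᵢCp,ᵢ = 120×2.24 + 104×2.24 = 501.76
T_out = 26179 / 501.76 = 52.175 °C

T_out = 52.2 °C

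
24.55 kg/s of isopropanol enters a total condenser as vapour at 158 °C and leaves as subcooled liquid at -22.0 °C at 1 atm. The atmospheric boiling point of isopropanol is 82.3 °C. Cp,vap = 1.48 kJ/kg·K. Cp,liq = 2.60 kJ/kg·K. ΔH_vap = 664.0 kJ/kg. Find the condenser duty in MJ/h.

Q_c = 92600 MJ/h

vapour 158→82.3 °C: -112.04 kJ/kg
condensation at 82.3 °C: -664 kJ/kg
liquid 82.3→-22.0 °C: -271.18 kJ/kg
Δh = -112.04 + -664 + -271.18 = -1047.2 kJ/kg
Q = ṁ·Δh = 24.55 kg/s × -1047.2 kJ/kg = -25709 kJ/s
|Q| = 25709 kW = 92553 MJ/h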